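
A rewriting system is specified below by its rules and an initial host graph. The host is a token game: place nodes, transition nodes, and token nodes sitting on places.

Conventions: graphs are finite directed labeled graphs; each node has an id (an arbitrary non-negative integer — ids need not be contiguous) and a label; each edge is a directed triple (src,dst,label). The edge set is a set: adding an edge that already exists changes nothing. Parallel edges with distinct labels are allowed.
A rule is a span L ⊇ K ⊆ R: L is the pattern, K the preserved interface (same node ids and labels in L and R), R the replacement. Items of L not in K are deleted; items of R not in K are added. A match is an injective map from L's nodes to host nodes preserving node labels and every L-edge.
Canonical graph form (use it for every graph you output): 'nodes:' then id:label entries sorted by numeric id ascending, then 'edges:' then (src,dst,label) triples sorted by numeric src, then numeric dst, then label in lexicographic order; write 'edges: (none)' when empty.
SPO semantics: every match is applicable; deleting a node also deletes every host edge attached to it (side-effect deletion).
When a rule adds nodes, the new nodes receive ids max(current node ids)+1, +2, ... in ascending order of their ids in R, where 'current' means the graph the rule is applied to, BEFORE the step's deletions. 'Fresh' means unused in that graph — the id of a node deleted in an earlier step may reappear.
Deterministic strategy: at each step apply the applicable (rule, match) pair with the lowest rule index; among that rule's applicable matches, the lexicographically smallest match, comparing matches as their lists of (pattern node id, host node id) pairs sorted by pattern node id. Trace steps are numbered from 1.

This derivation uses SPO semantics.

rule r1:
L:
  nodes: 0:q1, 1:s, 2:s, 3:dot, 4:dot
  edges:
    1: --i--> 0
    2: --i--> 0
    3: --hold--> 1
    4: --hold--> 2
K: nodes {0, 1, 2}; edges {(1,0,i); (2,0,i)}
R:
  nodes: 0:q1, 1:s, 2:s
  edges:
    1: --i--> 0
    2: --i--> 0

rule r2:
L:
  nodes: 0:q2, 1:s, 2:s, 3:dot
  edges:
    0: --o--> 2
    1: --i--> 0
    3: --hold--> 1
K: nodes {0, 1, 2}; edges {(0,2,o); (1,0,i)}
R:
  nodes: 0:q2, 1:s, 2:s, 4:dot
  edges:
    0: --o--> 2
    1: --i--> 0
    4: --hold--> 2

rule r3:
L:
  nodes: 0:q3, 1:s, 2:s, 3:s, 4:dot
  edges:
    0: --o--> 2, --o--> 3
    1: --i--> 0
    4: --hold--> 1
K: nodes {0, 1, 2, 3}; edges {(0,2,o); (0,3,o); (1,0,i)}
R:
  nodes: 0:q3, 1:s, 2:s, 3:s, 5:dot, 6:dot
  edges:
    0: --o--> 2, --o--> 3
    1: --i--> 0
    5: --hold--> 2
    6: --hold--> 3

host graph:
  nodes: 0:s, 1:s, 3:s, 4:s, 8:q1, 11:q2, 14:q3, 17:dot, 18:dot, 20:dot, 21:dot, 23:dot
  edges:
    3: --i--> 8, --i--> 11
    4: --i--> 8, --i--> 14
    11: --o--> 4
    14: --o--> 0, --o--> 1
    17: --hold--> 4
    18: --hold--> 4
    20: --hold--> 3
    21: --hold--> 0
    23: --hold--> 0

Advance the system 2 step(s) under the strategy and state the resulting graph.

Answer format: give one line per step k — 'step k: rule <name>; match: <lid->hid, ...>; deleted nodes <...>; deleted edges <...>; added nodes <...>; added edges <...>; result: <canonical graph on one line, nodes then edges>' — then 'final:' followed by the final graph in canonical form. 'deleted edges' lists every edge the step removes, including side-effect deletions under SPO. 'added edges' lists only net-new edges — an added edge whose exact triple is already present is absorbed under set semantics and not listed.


step 1: rule r1; match: 0->8, 1->3, 2->4, 3->20, 4->17; deleted nodes 17, 20; deleted edges (17,4,hold); (20,3,hold); added nodes (none); added edges (none); result: nodes: 0:s, 1:s, 3:s, 4:s, 8:q1, 11:q2, 14:q3, 18:dot, 21:dot, 23:dot edges: (3,8,i); (3,11,i); (4,8,i); (4,14,i); (11,4,o); (14,0,o); (14,1,o); (18,4,hold); (21,0,hold); (23,0,hold)
step 2: rule r3; match: 0->14, 1->4, 2->0, 3->1, 4->18; deleted nodes 18; deleted edges (18,4,hold); added nodes 24, 25; added edges (24,0,hold); (25,1,hold); result: nodes: 0:s, 1:s, 3:s, 4:s, 8:q1, 11:q2, 14:q3, 21:dot, 23:dot, 24:dot, 25:dot edges: (3,8,i); (3,11,i); (4,8,i); (4,14,i); (11,4,o); (14,0,o); (14,1,o); (21,0,hold); (23,0,hold); (24,0,hold); (25,1,hold)
final:
nodes: 0:s, 1:s, 3:s, 4:s, 8:q1, 11:q2, 14:q3, 21:dot, 23:dot, 24:dot, 25:dot
edges: (3,8,i); (3,11,i); (4,8,i); (4,14,i); (11,4,o); (14,0,o); (14,1,o); (21,0,hold); (23,0,hold); (24,0,hold); (25,1,hold)


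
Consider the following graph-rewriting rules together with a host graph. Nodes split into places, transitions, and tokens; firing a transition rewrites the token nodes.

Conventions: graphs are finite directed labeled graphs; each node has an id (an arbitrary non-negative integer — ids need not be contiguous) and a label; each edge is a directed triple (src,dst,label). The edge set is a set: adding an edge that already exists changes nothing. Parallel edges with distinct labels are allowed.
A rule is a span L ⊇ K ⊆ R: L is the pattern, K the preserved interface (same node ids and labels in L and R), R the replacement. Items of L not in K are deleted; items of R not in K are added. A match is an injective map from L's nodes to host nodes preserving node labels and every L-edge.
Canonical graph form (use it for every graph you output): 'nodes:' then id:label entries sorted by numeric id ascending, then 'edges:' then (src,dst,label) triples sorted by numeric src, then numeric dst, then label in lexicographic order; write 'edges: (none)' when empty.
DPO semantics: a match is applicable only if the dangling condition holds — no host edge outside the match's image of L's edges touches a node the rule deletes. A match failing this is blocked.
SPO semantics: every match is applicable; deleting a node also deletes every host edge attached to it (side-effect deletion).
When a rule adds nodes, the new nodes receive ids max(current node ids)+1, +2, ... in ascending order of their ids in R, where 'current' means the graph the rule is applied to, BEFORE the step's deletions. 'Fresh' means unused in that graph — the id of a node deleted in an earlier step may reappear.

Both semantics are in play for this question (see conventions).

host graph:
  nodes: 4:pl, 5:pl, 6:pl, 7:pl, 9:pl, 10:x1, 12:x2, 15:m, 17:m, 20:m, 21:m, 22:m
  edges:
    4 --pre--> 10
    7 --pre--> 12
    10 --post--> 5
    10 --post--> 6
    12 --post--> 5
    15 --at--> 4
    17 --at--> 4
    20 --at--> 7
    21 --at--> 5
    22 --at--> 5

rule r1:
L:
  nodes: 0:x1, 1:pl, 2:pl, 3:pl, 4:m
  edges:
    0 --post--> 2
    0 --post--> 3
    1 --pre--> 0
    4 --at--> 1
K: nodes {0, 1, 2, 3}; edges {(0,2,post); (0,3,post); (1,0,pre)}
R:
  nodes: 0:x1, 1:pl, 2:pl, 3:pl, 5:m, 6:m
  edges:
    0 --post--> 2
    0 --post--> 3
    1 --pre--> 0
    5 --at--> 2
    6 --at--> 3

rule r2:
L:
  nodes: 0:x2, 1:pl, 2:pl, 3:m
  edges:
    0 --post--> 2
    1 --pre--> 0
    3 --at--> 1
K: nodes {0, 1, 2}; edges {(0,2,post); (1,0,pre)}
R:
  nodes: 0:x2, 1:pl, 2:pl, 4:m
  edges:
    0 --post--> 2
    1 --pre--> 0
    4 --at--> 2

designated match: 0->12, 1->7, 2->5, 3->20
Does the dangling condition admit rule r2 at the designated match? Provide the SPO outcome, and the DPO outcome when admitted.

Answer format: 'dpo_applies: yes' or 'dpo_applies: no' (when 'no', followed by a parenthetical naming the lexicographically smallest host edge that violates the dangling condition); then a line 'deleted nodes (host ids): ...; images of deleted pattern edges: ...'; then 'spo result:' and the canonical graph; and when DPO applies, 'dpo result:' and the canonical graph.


dpo_applies: yes
deleted nodes (host ids): 20; images of deleted pattern edges: (20,7,at)
spo result:
nodes: 4:pl, 5:pl, 6:pl, 7:pl, 9:pl, 10:x1, 12:x2, 15:m, 17:m, 21:m, 22:m, 23:m
edges: (4,10,pre); (7,12,pre); (10,5,post); (10,6,post); (12,5,post); (15,4,at); (17,4,at); (21,5,at); (22,5,at); (23,5,at)
dpo result:
nodes: 4:pl, 5:pl, 6:pl, 7:pl, 9:pl, 10:x1, 12:x2, 15:m, 17:m, 21:m, 22:m, 23:m
edges: (4,10,pre); (7,12,pre); (10,5,post); (10,6,post); (12,5,post); (15,4,at); (17,4,at); (21,5,at); (22,5,at); (23,5,at)


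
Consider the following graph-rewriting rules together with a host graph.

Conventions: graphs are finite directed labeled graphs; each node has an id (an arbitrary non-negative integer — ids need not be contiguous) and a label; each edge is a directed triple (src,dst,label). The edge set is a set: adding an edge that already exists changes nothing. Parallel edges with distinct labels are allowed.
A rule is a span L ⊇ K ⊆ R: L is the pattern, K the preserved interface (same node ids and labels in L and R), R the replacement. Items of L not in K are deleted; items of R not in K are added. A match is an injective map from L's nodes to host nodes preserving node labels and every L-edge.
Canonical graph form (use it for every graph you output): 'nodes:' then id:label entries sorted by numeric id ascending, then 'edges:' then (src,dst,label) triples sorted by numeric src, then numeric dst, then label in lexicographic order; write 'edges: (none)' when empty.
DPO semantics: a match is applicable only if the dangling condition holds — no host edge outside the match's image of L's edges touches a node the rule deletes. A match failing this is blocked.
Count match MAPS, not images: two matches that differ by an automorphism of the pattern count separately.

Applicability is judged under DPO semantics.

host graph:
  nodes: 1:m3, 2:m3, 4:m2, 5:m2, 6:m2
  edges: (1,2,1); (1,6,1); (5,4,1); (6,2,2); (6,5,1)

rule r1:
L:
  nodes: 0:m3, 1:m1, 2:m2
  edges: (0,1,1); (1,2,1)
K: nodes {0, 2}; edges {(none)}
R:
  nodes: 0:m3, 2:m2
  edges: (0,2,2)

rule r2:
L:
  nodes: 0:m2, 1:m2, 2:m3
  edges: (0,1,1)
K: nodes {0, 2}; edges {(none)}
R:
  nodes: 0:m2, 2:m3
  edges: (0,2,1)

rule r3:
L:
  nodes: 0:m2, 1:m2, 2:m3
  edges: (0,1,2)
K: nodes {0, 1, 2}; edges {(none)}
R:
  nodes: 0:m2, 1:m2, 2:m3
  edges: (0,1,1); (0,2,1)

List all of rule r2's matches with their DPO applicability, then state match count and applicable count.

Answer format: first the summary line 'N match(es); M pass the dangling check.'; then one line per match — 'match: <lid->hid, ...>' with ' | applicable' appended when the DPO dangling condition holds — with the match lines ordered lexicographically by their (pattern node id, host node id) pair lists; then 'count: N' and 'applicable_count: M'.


4 match(es); 2 pass the dangling check.
match: 0->5, 1->4, 2->1 | applicable
match: 0->5, 1->4, 2->2 | applicable
match: 0->6, 1->5, 2->1
match: 0->6, 1->5, 2->2
count: 4
applicable_count: 2


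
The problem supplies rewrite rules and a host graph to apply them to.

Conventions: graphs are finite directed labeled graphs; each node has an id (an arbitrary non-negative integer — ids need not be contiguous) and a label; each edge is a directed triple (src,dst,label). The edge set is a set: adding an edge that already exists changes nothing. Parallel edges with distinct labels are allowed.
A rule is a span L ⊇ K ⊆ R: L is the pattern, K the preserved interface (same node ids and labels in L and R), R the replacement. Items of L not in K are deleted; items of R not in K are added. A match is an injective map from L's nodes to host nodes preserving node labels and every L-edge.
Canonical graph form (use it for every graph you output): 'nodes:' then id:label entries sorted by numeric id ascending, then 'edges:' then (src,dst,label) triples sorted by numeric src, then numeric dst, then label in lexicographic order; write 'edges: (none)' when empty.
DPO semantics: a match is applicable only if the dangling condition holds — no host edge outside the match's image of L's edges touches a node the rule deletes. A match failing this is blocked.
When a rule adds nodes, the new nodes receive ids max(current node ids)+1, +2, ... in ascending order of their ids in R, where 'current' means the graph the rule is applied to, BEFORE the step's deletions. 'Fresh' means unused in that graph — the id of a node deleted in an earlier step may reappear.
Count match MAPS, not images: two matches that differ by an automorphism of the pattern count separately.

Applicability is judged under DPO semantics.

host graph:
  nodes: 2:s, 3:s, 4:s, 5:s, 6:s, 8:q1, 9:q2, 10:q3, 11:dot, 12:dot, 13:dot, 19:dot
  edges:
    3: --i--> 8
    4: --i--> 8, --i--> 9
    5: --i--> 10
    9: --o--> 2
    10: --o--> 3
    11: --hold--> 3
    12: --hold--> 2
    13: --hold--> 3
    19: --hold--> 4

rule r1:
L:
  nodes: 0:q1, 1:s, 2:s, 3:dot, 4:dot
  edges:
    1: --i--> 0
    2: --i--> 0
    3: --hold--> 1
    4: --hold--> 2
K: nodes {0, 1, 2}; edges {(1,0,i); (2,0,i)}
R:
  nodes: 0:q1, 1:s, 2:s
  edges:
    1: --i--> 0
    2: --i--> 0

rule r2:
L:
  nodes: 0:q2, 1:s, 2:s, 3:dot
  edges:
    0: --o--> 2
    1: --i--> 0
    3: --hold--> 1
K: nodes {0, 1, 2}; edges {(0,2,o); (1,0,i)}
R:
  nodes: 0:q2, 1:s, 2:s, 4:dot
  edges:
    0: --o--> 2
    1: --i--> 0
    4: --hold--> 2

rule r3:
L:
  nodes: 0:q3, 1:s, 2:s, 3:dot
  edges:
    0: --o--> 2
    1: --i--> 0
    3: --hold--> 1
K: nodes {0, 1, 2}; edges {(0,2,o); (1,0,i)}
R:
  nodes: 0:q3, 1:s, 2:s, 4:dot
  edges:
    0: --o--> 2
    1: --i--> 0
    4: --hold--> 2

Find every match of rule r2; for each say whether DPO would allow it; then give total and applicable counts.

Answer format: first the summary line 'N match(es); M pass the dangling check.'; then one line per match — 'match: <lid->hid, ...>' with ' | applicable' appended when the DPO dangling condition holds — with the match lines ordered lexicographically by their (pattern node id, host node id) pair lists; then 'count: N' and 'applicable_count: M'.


1 match(es); 1 pass the dangling check.
match: 0->9, 1->4, 2->2, 3->19 | applicable
count: 1
applicable_count: 1


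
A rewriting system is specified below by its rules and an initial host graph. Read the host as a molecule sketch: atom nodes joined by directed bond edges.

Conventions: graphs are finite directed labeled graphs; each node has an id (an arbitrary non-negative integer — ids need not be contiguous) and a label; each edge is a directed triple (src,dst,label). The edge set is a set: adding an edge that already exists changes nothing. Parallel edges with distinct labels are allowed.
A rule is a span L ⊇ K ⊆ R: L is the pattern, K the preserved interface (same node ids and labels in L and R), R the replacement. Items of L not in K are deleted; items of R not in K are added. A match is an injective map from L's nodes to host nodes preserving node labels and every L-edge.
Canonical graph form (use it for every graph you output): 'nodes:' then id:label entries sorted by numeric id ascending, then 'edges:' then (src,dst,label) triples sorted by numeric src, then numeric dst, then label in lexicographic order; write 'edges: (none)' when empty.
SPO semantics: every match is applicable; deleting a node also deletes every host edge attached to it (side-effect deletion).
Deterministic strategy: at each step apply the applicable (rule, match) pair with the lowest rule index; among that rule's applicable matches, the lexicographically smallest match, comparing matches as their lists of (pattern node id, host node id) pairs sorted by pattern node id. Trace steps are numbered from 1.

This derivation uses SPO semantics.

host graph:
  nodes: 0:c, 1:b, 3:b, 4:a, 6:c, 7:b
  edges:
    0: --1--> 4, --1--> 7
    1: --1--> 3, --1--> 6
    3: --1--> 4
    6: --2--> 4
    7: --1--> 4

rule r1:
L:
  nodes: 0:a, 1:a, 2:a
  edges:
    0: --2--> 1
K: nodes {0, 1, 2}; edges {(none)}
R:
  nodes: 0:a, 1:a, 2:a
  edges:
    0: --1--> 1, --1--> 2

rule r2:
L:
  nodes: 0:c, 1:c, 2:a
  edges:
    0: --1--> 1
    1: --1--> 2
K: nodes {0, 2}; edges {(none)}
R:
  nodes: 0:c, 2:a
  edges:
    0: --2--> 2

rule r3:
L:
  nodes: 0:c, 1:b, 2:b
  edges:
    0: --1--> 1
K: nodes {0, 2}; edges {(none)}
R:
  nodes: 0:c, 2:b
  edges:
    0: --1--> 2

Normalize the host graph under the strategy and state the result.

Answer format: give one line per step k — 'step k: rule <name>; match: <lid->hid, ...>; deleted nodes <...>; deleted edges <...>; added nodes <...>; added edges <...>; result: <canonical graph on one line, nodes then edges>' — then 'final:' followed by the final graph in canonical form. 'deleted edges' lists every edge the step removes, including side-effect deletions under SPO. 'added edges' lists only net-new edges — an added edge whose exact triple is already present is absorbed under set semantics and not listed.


step 1: rule r3; match: 0->0, 1->7, 2->1; deleted nodes 7; deleted edges (0,7,1); (7,4,1); added nodes (none); added edges (0,1,1); result: nodes: 0:c, 1:b, 3:b, 4:a, 6:c edges: (0,1,1); (0,4,1); (1,3,1); (1,6,1); (3,4,1); (6,4,2)
step 2: rule r3; match: 0->0, 1->1, 2->3; deleted nodes 1; deleted edges (0,1,1); (1,3,1); (1,6,1); added nodes (none); added edges (0,3,1); result: nodes: 0:c, 3:b, 4:a, 6:c edges: (0,3,1); (0,4,1); (3,4,1); (6,4,2)
final:
nodes: 0:c, 3:b, 4:a, 6:c
edges: (0,3,1); (0,4,1); (3,4,1); (6,4,2)


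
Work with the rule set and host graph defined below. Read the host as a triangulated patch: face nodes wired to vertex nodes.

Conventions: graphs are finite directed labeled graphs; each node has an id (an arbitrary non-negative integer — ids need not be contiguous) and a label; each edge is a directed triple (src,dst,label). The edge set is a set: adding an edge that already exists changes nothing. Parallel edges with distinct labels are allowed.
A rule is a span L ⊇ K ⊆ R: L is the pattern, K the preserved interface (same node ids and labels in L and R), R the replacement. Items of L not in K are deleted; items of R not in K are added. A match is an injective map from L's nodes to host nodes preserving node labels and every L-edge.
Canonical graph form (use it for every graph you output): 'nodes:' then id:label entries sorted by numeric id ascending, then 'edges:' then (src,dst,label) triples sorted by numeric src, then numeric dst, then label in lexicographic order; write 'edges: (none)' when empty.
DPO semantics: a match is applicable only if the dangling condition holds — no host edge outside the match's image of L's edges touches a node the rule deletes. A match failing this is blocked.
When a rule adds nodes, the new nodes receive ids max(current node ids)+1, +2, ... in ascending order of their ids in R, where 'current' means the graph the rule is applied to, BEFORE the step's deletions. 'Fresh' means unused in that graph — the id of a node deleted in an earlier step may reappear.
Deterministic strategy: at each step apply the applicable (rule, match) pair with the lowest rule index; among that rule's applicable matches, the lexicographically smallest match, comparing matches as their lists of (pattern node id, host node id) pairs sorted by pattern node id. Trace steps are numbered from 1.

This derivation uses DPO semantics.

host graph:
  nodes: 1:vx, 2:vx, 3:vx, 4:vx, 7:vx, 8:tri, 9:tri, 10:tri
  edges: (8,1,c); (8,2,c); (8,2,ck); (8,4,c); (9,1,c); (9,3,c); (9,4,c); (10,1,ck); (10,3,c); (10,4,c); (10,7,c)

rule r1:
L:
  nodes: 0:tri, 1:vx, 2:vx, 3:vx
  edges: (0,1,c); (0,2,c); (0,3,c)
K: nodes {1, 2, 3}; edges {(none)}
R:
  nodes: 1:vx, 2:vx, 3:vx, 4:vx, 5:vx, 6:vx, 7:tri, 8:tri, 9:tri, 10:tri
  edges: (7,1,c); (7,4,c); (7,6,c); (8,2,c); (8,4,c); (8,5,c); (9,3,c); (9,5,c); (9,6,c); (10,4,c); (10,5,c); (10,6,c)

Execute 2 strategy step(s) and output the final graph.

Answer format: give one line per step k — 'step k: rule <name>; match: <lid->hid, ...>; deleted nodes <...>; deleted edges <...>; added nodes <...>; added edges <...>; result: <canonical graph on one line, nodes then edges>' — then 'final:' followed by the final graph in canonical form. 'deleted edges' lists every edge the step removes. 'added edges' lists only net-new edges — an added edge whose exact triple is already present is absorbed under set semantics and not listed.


step 1: rule r1; match: 0->9, 1->1, 2->3, 3->4; deleted nodes 9; deleted edges (9,1,c); (9,3,c); (9,4,c); added nodes 11, 12, 13, 14, 15, 16, 17; added edges (14,1,c); (14,11,c); (14,13,c); (15,3,c); (15,11,c); (15,12,c); (16,4,c); (16,12,c); (16,13,c); (17,11,c); (17,12,c); (17,13,c); result: nodes: 1:vx, 2:vx, 3:vx, 4:vx, 7:vx, 8:tri, 10:tri, 11:vx, 12:vx, 13:vx, 14:tri, 15:tri, 16:tri, 17:tri edges: (8,1,c); (8,2,c); (8,2,ck); (8,4,c); (10,1,ck); (10,3,c); (10,4,c); (10,7,c); (14,1,c); (14,11,c); (14,13,c); (15,3,c); (15,11,c); (15,12,c); (16,4,c); (16,12,c); (16,13,c); (17,11,c); (17,12,c); (17,13,c)
step 2: rule r1; match: 0->14, 1->1, 2->11, 3->13; deleted nodes 14; deleted edges (14,1,c); (14,11,c); (14,13,c); added nodes 18, 19, 20, 21, 22, 23, 24; added edges (21,1,c); (21,18,c); (21,20,c); (22,11,c); (22,18,c); (22,19,c); (23,13,c); (23,19,c); (23,20,c); (24,18,c); (24,19,c); (24,20,c); result: nodes: 1:vx, 2:vx, 3:vx, 4:vx, 7:vx, 8:tri, 10:tri, 11:vx, 12:vx, 13:vx, 15:tri, 16:tri, 17:tri, 18:vx, 19:vx, 20:vx, 21:tri, 22:tri, 23:tri, 24:tri edges: (8,1,c); (8,2,c); (8,2,ck); (8,4,c); (10,1,ck); (10,3,c); (10,4,c); (10,7,c); (15,3,c); (15,11,c); (15,12,c); (16,4,c); (16,12,c); (16,13,c); (17,11,c); (17,12,c); (17,13,c); (21,1,c); (21,18,c); (21,20,c); (22,11,c); (22,18,c); (22,19,c); (23,13,c); (23,19,c); (23,20,c); (24,18,c); (24,19,c); (24,20,c)
final:
nodes: 1:vx, 2:vx, 3:vx, 4:vx, 7:vx, 8:tri, 10:tri, 11:vx, 12:vx, 13:vx, 15:tri, 16:tri, 17:tri, 18:vx, 19:vx, 20:vx, 21:tri, 22:tri, 23:tri, 24:tri
edges: (8,1,c); (8,2,c); (8,2,ck); (8,4,c); (10,1,ck); (10,3,c); (10,4,c); (10,7,c); (15,3,c); (15,11,c); (15,12,c); (16,4,c); (16,12,c); (16,13,c); (17,11,c); (17,12,c); (17,13,c); (21,1,c); (21,18,c); (21,20,c); (22,11,c); (22,18,c); (22,19,c); (23,13,c); (23,19,c); (23,20,c); (24,18,c); (24,19,c); (24,20,c)


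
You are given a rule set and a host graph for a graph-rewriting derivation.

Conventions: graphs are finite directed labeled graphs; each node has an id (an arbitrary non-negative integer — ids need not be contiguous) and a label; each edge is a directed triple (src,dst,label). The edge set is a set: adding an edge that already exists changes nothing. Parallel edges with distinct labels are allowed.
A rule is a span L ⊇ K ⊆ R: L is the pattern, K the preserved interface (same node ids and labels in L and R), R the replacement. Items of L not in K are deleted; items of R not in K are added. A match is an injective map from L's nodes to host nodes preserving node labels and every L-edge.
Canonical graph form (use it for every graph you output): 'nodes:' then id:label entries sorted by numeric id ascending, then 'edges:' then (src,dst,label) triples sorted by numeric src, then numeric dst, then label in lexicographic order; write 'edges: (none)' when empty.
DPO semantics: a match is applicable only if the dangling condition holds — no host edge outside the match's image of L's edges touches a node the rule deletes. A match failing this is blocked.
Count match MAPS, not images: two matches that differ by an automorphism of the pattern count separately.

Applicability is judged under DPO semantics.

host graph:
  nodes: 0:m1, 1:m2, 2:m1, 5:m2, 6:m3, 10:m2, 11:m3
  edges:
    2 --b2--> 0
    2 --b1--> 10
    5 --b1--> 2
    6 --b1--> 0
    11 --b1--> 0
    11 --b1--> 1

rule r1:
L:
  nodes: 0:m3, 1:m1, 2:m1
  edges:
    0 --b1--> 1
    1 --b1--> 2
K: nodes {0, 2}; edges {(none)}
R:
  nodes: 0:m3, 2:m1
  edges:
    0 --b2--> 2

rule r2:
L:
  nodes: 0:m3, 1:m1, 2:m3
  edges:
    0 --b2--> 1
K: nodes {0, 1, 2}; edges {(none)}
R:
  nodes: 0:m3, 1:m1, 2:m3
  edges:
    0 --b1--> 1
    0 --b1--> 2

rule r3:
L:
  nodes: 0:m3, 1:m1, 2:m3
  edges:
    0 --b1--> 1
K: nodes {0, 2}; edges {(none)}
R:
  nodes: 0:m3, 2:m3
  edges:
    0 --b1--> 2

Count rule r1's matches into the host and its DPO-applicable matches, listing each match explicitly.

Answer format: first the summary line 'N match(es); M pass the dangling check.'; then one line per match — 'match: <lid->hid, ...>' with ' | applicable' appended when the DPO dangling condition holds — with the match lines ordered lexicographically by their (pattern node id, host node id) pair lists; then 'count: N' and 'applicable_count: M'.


0 match(es); 0 pass the dangling check.
count: 0
applicable_count: 0


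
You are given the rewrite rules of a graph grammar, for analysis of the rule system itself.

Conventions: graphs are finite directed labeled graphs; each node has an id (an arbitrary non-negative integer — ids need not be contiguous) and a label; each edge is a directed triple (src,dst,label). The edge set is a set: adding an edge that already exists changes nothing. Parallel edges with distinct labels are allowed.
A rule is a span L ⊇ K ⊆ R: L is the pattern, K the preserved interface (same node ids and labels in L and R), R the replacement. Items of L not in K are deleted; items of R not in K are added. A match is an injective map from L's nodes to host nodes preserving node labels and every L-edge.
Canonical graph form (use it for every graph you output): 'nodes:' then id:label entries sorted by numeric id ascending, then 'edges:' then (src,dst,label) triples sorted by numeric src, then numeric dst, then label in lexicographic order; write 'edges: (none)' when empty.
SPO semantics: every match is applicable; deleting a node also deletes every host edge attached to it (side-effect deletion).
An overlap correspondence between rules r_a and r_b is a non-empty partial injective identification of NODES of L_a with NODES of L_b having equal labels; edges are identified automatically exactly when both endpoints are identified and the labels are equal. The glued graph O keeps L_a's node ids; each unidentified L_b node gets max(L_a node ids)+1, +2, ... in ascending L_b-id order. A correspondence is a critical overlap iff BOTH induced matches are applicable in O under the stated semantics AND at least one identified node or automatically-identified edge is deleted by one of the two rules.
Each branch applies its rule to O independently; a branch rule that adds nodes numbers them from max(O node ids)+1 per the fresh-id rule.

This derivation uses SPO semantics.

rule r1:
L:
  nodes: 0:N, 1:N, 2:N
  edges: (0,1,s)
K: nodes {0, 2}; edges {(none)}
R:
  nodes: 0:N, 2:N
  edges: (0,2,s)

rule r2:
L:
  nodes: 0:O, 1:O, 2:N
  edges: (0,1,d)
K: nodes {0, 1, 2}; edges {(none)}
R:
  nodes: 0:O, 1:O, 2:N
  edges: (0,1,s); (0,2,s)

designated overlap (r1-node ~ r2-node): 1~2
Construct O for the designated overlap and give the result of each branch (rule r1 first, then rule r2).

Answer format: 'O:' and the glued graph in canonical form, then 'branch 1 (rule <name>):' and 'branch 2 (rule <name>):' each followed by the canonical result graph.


O:
nodes: 0:N, 1:N, 2:N, 3:O, 4:O
edges: (0,1,s); (3,4,d)
branch 1 (rule r1):
nodes: 0:N, 2:N, 3:O, 4:O
edges: (0,2,s); (3,4,d)
branch 2 (rule r2):
nodes: 0:N, 1:N, 2:N, 3:O, 4:O
edges: (0,1,s); (3,1,s); (3,4,s)


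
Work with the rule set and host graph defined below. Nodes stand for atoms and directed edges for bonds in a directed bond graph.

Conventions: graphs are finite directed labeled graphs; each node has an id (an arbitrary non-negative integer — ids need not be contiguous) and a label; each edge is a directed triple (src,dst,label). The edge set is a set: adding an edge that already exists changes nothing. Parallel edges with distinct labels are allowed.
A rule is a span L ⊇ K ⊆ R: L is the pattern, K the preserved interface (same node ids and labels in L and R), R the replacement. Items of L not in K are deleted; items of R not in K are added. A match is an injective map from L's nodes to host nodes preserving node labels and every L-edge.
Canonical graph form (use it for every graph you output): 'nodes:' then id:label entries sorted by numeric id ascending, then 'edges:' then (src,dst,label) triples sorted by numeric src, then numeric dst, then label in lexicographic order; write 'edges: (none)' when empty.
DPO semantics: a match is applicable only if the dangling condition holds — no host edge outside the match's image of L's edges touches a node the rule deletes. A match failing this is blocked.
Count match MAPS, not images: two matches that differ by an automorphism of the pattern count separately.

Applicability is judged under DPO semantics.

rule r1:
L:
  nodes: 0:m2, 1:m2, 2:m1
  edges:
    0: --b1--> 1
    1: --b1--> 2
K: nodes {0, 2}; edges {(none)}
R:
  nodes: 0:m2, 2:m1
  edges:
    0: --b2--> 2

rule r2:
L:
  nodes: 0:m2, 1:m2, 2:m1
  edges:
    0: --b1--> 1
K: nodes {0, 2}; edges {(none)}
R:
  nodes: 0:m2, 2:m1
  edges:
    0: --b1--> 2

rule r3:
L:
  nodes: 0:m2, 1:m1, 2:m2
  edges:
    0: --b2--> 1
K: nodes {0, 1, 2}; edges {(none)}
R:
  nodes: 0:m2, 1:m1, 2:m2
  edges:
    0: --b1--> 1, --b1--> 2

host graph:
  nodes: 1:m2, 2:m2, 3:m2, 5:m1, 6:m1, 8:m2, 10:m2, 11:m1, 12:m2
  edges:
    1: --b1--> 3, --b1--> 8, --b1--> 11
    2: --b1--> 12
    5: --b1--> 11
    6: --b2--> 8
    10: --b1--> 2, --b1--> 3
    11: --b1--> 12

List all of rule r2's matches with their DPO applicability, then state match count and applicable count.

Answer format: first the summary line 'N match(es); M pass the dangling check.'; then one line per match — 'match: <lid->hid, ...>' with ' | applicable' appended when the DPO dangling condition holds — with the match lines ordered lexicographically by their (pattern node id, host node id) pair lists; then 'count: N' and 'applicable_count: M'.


15 match(es); 0 pass the dangling check.
match: 0->1, 1->3, 2->5
match: 0->1, 1->3, 2->6
match: 0->1, 1->3, 2->11
match: 0->1, 1->8, 2->5
match: 0->1, 1->8, 2->6
match: 0->1, 1->8, 2->11
match: 0->2, 1->12, 2->5
match: 0->2, 1->12, 2->6
match: 0->2, 1->12, 2->11
match: 0->10, 1->2, 2->5
match: 0->10, 1->2, 2->6
match: 0->10, 1->2, 2->11
match: 0->10, 1->3, 2->5
match: 0->10, 1->3, 2->6
match: 0->10, 1->3, 2->11
count: 15
applicable_count: 0


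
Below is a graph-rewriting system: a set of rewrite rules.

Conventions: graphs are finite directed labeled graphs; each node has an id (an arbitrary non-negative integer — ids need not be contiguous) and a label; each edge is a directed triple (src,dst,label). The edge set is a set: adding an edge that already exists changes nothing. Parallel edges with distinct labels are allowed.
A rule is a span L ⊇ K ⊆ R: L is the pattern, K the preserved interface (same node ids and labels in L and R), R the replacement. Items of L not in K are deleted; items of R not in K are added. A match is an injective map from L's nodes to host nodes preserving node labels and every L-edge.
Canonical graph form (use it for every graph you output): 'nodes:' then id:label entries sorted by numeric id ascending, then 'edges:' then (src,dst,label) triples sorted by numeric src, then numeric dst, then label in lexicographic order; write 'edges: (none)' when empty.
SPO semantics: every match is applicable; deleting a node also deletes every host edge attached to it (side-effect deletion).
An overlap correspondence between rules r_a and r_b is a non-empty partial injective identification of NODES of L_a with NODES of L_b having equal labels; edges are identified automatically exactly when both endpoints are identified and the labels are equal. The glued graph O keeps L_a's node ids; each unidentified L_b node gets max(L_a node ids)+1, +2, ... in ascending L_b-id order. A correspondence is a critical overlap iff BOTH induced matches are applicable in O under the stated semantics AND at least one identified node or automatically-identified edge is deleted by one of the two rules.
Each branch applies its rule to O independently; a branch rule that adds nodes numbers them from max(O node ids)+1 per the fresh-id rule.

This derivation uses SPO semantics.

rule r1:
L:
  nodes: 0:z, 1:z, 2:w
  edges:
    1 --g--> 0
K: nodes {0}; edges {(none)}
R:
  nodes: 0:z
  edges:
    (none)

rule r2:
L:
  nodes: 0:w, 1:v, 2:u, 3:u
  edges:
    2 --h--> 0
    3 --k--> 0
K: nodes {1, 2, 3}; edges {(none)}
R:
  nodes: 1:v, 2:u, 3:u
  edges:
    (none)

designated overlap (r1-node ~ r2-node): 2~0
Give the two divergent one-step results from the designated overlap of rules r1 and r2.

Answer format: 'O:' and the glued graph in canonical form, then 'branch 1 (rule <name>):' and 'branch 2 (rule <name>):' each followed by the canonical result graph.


O:
nodes: 0:z, 1:z, 2:w, 3:v, 4:u, 5:u
edges: (1,0,g); (4,2,h); (5,2,k)
branch 1 (rule r1):
nodes: 0:z, 3:v, 4:u, 5:u
edges: (none)
branch 2 (rule r2):
nodes: 0:z, 1:z, 3:v, 4:u, 5:u
edges: (1,0,g)


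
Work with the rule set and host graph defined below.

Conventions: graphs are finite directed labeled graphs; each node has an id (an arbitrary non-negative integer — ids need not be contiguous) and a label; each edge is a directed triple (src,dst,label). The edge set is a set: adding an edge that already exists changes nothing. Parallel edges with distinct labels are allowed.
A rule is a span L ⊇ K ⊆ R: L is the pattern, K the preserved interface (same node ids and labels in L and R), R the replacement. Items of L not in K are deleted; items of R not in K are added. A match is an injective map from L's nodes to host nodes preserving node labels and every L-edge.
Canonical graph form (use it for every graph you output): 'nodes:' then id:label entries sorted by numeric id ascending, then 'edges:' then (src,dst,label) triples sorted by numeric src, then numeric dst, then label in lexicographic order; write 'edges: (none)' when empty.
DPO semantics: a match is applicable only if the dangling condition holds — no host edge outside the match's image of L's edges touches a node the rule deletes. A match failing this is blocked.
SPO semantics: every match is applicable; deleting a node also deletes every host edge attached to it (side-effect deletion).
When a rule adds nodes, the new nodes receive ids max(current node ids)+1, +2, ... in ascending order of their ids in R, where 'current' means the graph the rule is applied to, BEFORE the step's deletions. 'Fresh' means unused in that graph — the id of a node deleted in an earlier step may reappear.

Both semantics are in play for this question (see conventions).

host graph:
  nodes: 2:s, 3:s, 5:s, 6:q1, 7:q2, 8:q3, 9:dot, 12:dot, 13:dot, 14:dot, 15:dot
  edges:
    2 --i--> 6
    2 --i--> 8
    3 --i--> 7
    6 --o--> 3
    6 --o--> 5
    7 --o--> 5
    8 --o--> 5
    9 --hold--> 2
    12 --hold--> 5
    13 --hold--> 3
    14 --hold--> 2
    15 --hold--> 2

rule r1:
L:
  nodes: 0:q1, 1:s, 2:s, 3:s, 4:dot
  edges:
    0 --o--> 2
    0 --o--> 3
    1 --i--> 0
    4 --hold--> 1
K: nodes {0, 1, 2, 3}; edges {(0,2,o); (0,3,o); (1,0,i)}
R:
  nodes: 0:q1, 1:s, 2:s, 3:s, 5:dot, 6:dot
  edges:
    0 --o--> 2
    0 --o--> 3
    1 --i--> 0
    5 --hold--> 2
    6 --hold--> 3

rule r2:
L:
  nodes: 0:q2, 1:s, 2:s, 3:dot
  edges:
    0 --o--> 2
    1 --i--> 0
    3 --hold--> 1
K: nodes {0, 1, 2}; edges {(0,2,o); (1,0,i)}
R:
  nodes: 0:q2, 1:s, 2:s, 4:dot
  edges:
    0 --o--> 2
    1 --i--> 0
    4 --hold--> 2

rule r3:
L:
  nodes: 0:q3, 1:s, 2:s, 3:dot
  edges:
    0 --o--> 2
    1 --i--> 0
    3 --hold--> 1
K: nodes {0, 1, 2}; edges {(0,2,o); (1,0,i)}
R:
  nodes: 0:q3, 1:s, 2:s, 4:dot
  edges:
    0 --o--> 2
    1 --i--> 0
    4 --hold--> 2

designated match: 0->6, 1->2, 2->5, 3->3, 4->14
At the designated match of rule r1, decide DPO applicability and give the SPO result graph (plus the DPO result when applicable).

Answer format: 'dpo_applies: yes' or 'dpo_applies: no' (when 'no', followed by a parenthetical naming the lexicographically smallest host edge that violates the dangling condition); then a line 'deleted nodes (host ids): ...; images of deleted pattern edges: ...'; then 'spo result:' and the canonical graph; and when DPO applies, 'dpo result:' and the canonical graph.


dpo_applies: yes
deleted nodes (host ids): 14; images of deleted pattern edges: (14,2,hold)
spo result:
nodes: 2:s, 3:s, 5:s, 6:q1, 7:q2, 8:q3, 9:dot, 12:dot, 13:dot, 15:dot, 16:dot, 17:dot
edges: (2,6,i); (2,8,i); (3,7,i); (6,3,o); (6,5,o); (7,5,o); (8,5,o); (9,2,hold); (12,5,hold); (13,3,hold); (15,2,hold); (16,5,hold); (17,3,hold)
dpo result:
nodes: 2:s, 3:s, 5:s, 6:q1, 7:q2, 8:q3, 9:dot, 12:dot, 13:dot, 15:dot, 16:dot, 17:dot
edges: (2,6,i); (2,8,i); (3,7,i); (6,3,o); (6,5,o); (7,5,o); (8,5,o); (9,2,hold); (12,5,hold); (13,3,hold); (15,2,hold); (16,5,hold); (17,3,hold)


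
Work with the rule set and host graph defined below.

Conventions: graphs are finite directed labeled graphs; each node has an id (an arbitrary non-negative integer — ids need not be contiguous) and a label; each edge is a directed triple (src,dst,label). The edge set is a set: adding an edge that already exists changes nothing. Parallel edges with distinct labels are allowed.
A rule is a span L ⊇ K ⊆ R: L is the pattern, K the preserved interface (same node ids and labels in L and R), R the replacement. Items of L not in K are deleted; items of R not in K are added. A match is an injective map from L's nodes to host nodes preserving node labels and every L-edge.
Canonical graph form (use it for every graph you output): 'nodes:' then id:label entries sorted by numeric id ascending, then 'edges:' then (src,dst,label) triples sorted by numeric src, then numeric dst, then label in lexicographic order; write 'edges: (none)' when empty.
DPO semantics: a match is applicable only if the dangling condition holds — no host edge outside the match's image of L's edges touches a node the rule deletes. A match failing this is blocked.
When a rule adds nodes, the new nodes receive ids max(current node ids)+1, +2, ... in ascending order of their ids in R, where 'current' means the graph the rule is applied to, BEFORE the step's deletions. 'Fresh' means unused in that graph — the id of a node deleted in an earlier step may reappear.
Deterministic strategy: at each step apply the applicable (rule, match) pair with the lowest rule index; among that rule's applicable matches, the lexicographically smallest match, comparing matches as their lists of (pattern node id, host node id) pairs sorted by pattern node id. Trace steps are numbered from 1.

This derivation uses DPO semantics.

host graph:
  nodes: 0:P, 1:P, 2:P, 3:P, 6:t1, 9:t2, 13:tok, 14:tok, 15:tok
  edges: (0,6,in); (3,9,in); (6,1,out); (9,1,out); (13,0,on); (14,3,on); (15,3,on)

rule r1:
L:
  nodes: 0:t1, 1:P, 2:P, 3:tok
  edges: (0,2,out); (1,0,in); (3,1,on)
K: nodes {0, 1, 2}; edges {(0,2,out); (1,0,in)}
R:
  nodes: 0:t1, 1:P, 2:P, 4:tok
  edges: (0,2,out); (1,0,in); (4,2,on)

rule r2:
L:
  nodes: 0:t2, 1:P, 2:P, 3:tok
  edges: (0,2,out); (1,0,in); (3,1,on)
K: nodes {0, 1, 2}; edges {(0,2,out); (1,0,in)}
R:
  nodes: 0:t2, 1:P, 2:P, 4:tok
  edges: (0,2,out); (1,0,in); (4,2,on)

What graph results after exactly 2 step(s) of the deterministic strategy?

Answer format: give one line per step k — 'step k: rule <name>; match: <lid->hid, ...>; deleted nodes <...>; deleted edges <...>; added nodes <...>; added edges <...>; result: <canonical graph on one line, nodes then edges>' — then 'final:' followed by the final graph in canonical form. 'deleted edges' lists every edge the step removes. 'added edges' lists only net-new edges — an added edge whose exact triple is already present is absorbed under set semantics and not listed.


step 1: rule r1; match: 0->6, 1->0, 2->1, 3->13; deleted nodes 13; deleted edges (13,0,on); added nodes 16; added edges (16,1,on); result: nodes: 0:P, 1:P, 2:P, 3:P, 6:t1, 9:t2, 14:tok, 15:tok, 16:tok edges: (0,6,in); (3,9,in); (6,1,out); (9,1,out); (14,3,on); (15,3,on); (16,1,on)
step 2: rule r2; match: 0->9, 1->3, 2->1, 3->14; deleted nodes 14; deleted edges (14,3,on); added nodes 17; added edges (17,1,on); result: nodes: 0:P, 1:P, 2:P, 3:P, 6:t1, 9:t2, 15:tok, 16:tok, 17:tok edges: (0,6,in); (3,9,in); (6,1,out); (9,1,out); (15,3,on); (16,1,on); (17,1,on)
final:
nodes: 0:P, 1:P, 2:P, 3:P, 6:t1, 9:t2, 15:tok, 16:tok, 17:tok
edges: (0,6,in); (3,9,in); (6,1,out); (9,1,out); (15,3,on); (16,1,on); (17,1,on)


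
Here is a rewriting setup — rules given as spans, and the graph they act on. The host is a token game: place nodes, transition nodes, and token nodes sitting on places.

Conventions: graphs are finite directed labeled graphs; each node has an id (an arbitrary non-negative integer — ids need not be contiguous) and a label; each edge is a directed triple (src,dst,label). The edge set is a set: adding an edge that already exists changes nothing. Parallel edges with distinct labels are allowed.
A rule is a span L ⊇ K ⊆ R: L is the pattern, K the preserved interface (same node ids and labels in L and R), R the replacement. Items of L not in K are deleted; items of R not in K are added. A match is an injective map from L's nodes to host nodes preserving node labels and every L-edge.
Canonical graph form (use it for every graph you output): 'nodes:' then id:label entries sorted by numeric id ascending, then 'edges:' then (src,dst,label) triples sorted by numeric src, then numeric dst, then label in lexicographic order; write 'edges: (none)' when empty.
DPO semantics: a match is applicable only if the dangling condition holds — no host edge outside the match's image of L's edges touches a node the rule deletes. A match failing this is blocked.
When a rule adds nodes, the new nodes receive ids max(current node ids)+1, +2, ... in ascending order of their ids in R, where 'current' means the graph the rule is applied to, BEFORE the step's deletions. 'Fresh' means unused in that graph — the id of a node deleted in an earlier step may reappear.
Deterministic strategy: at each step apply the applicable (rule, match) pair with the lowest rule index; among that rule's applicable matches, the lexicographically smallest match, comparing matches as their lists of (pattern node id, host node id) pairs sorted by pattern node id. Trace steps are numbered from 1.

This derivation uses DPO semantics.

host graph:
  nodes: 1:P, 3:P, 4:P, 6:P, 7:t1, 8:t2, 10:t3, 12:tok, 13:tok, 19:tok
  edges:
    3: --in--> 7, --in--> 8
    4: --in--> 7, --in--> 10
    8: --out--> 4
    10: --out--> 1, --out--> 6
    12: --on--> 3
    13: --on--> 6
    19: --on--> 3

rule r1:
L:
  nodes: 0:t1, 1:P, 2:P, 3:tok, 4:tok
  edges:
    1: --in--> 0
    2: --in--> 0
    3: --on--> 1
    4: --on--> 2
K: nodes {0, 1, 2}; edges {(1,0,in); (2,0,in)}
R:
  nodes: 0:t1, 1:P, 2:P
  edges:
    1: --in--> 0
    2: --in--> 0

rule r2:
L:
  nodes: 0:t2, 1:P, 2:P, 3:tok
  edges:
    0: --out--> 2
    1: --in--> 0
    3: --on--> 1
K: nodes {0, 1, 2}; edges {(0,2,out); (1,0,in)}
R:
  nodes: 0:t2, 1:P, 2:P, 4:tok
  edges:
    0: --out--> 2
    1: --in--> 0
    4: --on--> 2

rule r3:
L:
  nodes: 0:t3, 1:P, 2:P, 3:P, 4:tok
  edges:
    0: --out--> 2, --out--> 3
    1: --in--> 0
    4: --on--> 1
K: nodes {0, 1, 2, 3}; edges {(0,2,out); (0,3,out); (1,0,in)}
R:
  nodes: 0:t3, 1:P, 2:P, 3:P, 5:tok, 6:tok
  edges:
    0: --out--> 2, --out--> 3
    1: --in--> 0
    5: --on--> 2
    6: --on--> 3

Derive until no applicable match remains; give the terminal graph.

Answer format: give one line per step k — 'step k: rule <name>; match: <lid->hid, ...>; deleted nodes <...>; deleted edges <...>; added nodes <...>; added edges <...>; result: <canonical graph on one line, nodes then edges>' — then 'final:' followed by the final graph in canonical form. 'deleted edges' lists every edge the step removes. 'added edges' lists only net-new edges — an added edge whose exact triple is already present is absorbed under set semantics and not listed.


step 1: rule r2; match: 0->8, 1->3, 2->4, 3->12; deleted nodes 12; deleted edges (12,3,on); added nodes 20; added edges (20,4,on); result: nodes: 1:P, 3:P, 4:P, 6:P, 7:t1, 8:t2, 10:t3, 13:tok, 19:tok, 20:tok edges: (3,7,in); (3,8,in); (4,7,in); (4,10,in); (8,4,out); (10,1,out); (10,6,out); (13,6,on); (19,3,on); (20,4,on)
step 2: rule r1; match: 0->7, 1->3, 2->4, 3->19, 4->20; deleted nodes 19, 20; deleted edges (19,3,on); (20,4,on); added nodes (none); added edges (none); result: nodes: 1:P, 3:P, 4:P, 6:P, 7:t1, 8:t2, 10:t3, 13:tok edges: (3,7,in); (3,8,in); (4,7,in); (4,10,in); (8,4,out); (10,1,out); (10,6,out); (13,6,on)
final:
nodes: 1:P, 3:P, 4:P, 6:P, 7:t1, 8:t2, 10:t3, 13:tok
edges: (3,7,in); (3,8,in); (4,7,in); (4,10,in); (8,4,out); (10,1,out); (10,6,out); (13,6,on)
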